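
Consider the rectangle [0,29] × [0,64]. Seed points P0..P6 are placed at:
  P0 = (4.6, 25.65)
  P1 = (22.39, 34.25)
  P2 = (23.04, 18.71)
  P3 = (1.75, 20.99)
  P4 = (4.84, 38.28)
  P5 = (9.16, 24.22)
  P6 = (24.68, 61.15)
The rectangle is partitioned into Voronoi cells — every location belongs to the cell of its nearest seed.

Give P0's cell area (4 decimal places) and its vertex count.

Area of P0's cell: 66.3919 (4 vertices)

1. box [0,29]×[0,64]: [(0, 0) (29, 0) (29, 64) (0, 64)]
2. ⊥bis P0·P1 via (13.495,29.95): [(0, 57.8658) (0, 0) (27.9734, 0)]  |A|=809.3507
3. ⊥bis P0·P2 via (13.82,22.18): [(15.3219, 26.1708) (0, 57.8658) (0, 0) (5.4724, 0)]  |A|=514.9174
4. ⊥bis P0·P3 via (3.175,23.32): [(12.177, 17.8145) (15.3219, 26.1708) (0, 57.8658) (0, 25.2618)]  |A|=312.3666
5. ⊥bis P0·P4 via (4.72,31.965): [(12.177, 17.8145) (15.3219, 26.1708) (12.5932, 31.8154) (0, 32.0547) (0, 25.2618)]  |A|=149.8437
6. ⊥bis P0·P5 via (6.88,24.935): [(5.8588, 21.6786) (9.0587, 31.8826) (0, 32.0547) (0, 25.2618)]  |A|=66.3919
7. ⊥bis P0·P6 via (14.64,43.4): [(5.8588, 21.6786) (9.0587, 31.8826) (0, 32.0547) (0, 25.2618)]  |A|=66.3919
8. canonical 4-gon: [(5.8588, 21.6786) (9.0587, 31.8826) (0, 32.0547) (0, 25.2618)]
9. shoelace: 66.3919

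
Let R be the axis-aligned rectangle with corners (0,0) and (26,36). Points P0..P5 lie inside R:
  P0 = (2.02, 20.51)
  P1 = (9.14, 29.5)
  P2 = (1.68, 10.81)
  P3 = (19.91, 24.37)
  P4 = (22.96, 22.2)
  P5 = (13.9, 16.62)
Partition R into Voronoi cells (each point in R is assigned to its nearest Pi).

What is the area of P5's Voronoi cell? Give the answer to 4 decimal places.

Area of P5's cell: 289.3186

1. box [0,26]×[0,36]: [(0, 0) (26, 0) (26, 36) (0, 36)]
2. ⊥bis P5·P0 via (7.96,18.565): [(1.8811, 0) (26, 0) (26, 36) (13.6689, 36)]  |A|=656.1002
3. ⊥bis P5·P1 via (11.52,23.06): [(9.1444, 22.1821) (1.8811, 0) (26, 0) (26, 28.4113)]  |A|=506.949
4. ⊥bis P5·P2 via (7.79,13.715): [(9.1444, 22.1821) (6.9502, 15.4812) (14.3108, 0) (26, 0) (26, 28.4113)]  |A|=410.7352
5. ⊥bis P5·P3 via (16.905,20.495): [(12.9269, 23.5799) (9.1444, 22.1821) (6.9502, 15.4812) (14.3108, 0) (26, 0) (26, 13.442)]  |A|=312.8875
6. ⊥bis P5·P4 via (18.43,19.41): [(18.5451, 19.2231) (12.9269, 23.5799) (9.1444, 22.1821) (6.9502, 15.4812) (14.3108, 0) (26, 0) (26, 7.1189)]  |A|=289.3186
7. canonical 7-gon: [(18.5451, 19.2231) (12.9269, 23.5799) (9.1444, 22.1821) (6.9502, 15.4812) (14.3108, 0) (26, 0) (26, 7.1189)]
8. shoelace: 289.3186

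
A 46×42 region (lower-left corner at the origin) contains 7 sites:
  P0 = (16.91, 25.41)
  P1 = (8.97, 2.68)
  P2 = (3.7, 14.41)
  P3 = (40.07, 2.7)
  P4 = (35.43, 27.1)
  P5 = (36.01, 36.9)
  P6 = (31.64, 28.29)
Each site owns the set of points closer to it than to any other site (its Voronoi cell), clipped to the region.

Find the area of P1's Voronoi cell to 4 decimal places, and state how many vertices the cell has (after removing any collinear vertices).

1. box [0,46]×[0,42]: [(0, 0) (46, 0) (46, 42) (0, 42)]
2. ⊥bis P1·P0 via (12.94,14.045): [(0, 18.5652) (0, 0) (46, 0) (46, 2.4965)]  |A|=484.4196
3. ⊥bis P1·P2 via (6.335,8.545): [(16.1112, 12.9372) (0, 5.6988) (0, 0) (46, 0) (46, 2.4965)]  |A|=380.7732
4. ⊥bis P1·P3 via (24.52,2.69): [(24.5153, 10.0015) (16.1112, 12.9372) (0, 5.6988) (0, 0) (24.5217, 0)]  |A|=246.5466
5. ⊥bis P1·P4 via (22.2,14.89): [(24.5153, 10.0015) (16.1112, 12.9372) (0, 5.6988) (0, 0) (24.5217, 0)]  |A|=246.5466
6. ⊥bis P1·P5 via (22.49,19.79): [(24.5153, 10.0015) (16.1112, 12.9372) (0, 5.6988) (0, 0) (24.5217, 0)]  |A|=246.5466
7. ⊥bis P1·P6 via (20.305,15.485): [(24.5153, 10.0015) (16.1112, 12.9372) (0, 5.6988) (0, 0) (24.5217, 0)]  |A|=246.5466
8. canonical 5-gon: [(24.5153, 10.0015) (16.1112, 12.9372) (0, 5.6988) (0, 0) (24.5217, 0)]
9. shoelace: 246.5466

Area of P1's cell: 246.5466 (5 vertices)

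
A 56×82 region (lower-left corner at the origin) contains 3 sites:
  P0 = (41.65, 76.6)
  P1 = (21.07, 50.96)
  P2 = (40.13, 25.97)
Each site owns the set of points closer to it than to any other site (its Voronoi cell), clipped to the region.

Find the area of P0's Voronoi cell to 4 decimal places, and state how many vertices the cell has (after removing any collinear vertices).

1. box [0,56]×[0,82]: [(0, 0) (56, 0) (56, 82) (0, 82)]
2. ⊥bis P0·P1 via (31.36,63.78): [(56, 44.0027) (56, 82) (8.6603, 82)]  |A|=899.3924
3. ⊥bis P0·P2 via (40.89,51.285): [(47.1617, 51.0967) (56, 50.8314) (56, 82) (8.6603, 82)]  |A|=869.2154
4. canonical 4-gon: [(47.1617, 51.0967) (56, 50.8314) (56, 82) (8.6603, 82)]
5. shoelace: 869.2154

Area of P0's cell: 869.2154 (4 vertices)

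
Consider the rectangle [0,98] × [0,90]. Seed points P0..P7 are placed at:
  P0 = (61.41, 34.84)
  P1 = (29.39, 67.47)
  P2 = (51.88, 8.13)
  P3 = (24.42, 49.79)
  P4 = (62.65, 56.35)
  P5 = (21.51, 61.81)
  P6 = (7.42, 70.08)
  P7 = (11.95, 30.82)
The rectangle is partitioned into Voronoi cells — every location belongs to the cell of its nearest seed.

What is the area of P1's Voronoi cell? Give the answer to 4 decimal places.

Area of P1's cell: 921.6765

1. box [0,98]×[0,90]: [(0, 0) (98, 0) (98, 90) (0, 90)]
2. ⊥bis P1·P0 via (45.4,51.155): [(0, 6.6037) (84.985, 90) (0, 90)]  |A|=3543.7169
3. ⊥bis P1·P2 via (40.635,37.8): [(0, 22.3992) (26.2252, 32.3386) (84.985, 90) (0, 90)]  |A|=3336.5968
4. ⊥bis P1·P3 via (26.905,58.63): [(0, 66.1932) (47.2028, 52.9241) (84.985, 90) (0, 90)]  |A|=2137.321
5. ⊥bis P1·P4 via (46.02,61.91): [(0, 66.1932) (43.3754, 54) (55.4115, 90) (0, 90)]  |A|=1513.7204
6. ⊥bis P1·P5 via (25.45,64.64): [(30.4909, 57.622) (43.3754, 54) (55.4115, 90) (7.2346, 90)]  |A|=1033.6554
7. ⊥bis P1·P6 via (18.405,68.775): [(18.9833, 73.6431) (30.4909, 57.622) (43.3754, 54) (55.4115, 90) (20.9265, 90)]  |A|=921.6765
8. ⊥bis P1·P7 via (20.67,49.145): [(18.9833, 73.6431) (30.4909, 57.622) (43.3754, 54) (55.4115, 90) (20.9265, 90)]  |A|=921.6765
9. canonical 5-gon: [(18.9833, 73.6431) (30.4909, 57.622) (43.3754, 54) (55.4115, 90) (20.9265, 90)]
10. shoelace: 921.6765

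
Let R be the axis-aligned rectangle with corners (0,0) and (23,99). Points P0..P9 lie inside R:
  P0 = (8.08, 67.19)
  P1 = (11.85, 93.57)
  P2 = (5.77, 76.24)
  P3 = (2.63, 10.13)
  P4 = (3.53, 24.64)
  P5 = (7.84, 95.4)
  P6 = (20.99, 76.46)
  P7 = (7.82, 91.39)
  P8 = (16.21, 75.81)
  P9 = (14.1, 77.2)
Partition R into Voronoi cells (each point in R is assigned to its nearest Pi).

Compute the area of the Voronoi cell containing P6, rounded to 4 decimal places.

Area of P6's cell: 101.6882

1. box [0,23]×[0,99]: [(0, 0) (23, 0) (23, 99) (0, 99)]
2. ⊥bis P6·P0 via (14.535,71.825): [(0, 92.0674) (23, 60.0361) (23, 99) (0, 99)]  |A|=527.8101
3. ⊥bis P6·P1 via (16.42,85.015): [(8.2122, 80.6305) (23, 60.0361) (23, 88.53)]  |A|=210.6804
4. ⊥bis P6·P2 via (13.38,76.35): [(13.279, 83.3371) (13.423, 73.3736) (23, 60.0361) (23, 88.53)]  |A|=185.2441
5. ⊥bis P6·P3 via (11.81,43.295): [(13.279, 83.3371) (13.423, 73.3736) (23, 60.0361) (23, 88.53)]  |A|=185.2441
6. ⊥bis P6·P4 via (12.26,50.55): [(13.279, 83.3371) (13.423, 73.3736) (23, 60.0361) (23, 88.53)]  |A|=185.2441
7. ⊥bis P6·P5 via (14.415,85.93): [(13.279, 83.3371) (13.423, 73.3736) (23, 60.0361) (23, 88.53)]  |A|=185.2441
8. ⊥bis P6·P7 via (14.405,83.925): [(14.4441, 83.9595) (13.2848, 82.9368) (13.423, 73.3736) (23, 60.0361) (23, 88.53)]  |A|=185.0091
9. ⊥bis P6·P8 via (18.6,76.135): [(17.3266, 85.4993) (20.2727, 63.8343) (23, 60.0361) (23, 88.53)]  |A|=104.7771
10. ⊥bis P6·P9 via (17.545,76.83): [(18.5461, 86.1507) (17.9688, 80.7764) (20.2727, 63.8343) (23, 60.0361) (23, 88.53)]  |A|=101.6882
11. canonical 5-gon: [(18.5461, 86.1507) (17.9688, 80.7764) (20.2727, 63.8343) (23, 60.0361) (23, 88.53)]
12. shoelace: 101.6882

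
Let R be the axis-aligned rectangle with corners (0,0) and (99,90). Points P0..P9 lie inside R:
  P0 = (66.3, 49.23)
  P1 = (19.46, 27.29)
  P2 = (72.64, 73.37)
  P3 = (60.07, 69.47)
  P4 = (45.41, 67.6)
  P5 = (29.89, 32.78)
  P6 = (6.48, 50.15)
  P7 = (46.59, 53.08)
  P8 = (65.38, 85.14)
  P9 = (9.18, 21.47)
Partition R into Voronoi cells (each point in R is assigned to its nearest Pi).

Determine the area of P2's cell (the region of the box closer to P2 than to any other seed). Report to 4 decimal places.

1. box [0,99]×[0,90]: [(0, 0) (99, 0) (99, 90) (0, 90)]
2. ⊥bis P2·P0 via (69.47,61.3): [(0, 79.5452) (99, 53.5444) (99, 90) (0, 90)]  |A|=2322.0635
3. ⊥bis P2·P1 via (46.05,50.33): [(26.8442, 72.495) (99, 53.5444) (99, 90) (11.6763, 90)]  |A|=2079.5416
4. ⊥bis P2·P3 via (66.355,71.42): [(69.4971, 61.2929) (99, 53.5444) (99, 90) (60.5903, 90)]  |A|=1089.089
5. ⊥bis P2·P4 via (59.025,70.485): [(69.4971, 61.2929) (99, 53.5444) (99, 90) (60.5903, 90)]  |A|=1089.089
6. ⊥bis P2·P5 via (51.265,53.075): [(69.4971, 61.2929) (99, 53.5444) (99, 90) (60.5903, 90)]  |A|=1089.089
7. ⊥bis P2·P6 via (39.56,61.76): [(69.4971, 61.2929) (99, 53.5444) (99, 90) (60.5903, 90)]  |A|=1089.089
8. ⊥bis P2·P7 via (59.615,63.225): [(69.4971, 61.2929) (99, 53.5444) (99, 90) (60.5903, 90)]  |A|=1089.089
9. ⊥bis P2·P8 via (69.01,79.255): [(64.7411, 76.6218) (69.4971, 61.2929) (99, 53.5444) (99, 90) (86.4299, 90)]  |A|=916.2457
10. ⊥bis P2·P9 via (40.91,47.42): [(64.7411, 76.6218) (69.4971, 61.2929) (99, 53.5444) (99, 90) (86.4299, 90)]  |A|=916.2457
11. canonical 5-gon: [(64.7411, 76.6218) (69.4971, 61.2929) (99, 53.5444) (99, 90) (86.4299, 90)]
12. shoelace: 916.2457

Area of P2's cell: 916.2457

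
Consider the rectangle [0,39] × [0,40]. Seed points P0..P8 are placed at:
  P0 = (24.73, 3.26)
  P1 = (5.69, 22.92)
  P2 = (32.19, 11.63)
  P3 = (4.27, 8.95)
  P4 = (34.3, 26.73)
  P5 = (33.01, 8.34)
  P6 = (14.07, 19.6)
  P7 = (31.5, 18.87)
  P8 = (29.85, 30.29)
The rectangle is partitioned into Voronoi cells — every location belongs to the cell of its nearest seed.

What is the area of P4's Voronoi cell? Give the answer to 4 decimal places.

1. box [0,39]×[0,40]: [(0, 0) (39, 0) (39, 40) (0, 40)]
2. ⊥bis P4·P0 via (29.515,14.995): [(0, 27.0299) (39, 11.1274) (39, 40) (0, 40)]  |A|=815.9322
3. ⊥bis P4·P1 via (19.995,24.825): [(20.8326, 18.5353) (39, 11.1274) (39, 40) (17.9741, 40)]  |A|=487.9266
4. ⊥bis P4·P2 via (33.245,19.18): [(20.5098, 20.9596) (39, 18.3758) (39, 40) (17.9741, 40)]  |A|=400.0889
5. ⊥bis P4·P3 via (19.285,17.84): [(20.5098, 20.9596) (39, 18.3758) (39, 40) (17.9741, 40)]  |A|=400.0889
6. ⊥bis P4·P5 via (33.655,17.535): [(20.5098, 20.9596) (39, 18.3758) (39, 40) (17.9741, 40)]  |A|=400.0889
7. ⊥bis P4·P6 via (24.185,23.165): [(25.1929, 20.3052) (39, 18.3758) (39, 40) (18.2516, 40)]  |A|=353.6018
8. ⊥bis P4·P7 via (32.9,22.8): [(23.0808, 26.2979) (39, 20.627) (39, 40) (18.2516, 40)]  |A|=296.3498
9. ⊥bis P4·P8 via (32.075,28.51): [(28.7031, 24.2951) (39, 20.627) (39, 37.1662)]  |A|=85.1519
10. canonical 3-gon: [(28.7031, 24.2951) (39, 20.627) (39, 37.1662)]
11. shoelace: 85.1519

Area of P4's cell: 85.1519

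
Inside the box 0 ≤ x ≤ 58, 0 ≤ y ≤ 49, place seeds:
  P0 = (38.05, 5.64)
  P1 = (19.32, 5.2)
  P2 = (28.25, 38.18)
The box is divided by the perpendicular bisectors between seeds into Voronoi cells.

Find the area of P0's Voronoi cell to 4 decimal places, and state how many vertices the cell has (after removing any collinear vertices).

Area of P0's cell: 734.6088 (4 vertices)

1. box [0,58]×[0,49]: [(0, 0) (58, 0) (58, 49) (0, 49)]
2. ⊥bis P0·P1 via (28.685,5.42): [(28.8123, 0) (58, 0) (58, 49) (27.6612, 49)]  |A|=1458.3979
3. ⊥bis P0·P2 via (33.15,21.91): [(28.3317, 20.4589) (28.8123, 0) (58, 0) (58, 29.394)]  |A|=734.6088
4. canonical 4-gon: [(28.3317, 20.4589) (28.8123, 0) (58, 0) (58, 29.394)]
5. shoelace: 734.6088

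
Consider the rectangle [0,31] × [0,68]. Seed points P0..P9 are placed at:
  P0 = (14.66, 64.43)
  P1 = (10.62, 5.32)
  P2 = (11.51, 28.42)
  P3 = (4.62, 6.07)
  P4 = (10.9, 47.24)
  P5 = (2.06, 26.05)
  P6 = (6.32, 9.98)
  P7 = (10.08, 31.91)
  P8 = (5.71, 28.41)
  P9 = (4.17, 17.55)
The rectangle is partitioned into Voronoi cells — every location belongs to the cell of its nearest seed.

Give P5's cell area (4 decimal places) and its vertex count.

Area of P5's cell: 41.5437 (3 vertices)

1. box [0,31]×[0,68]: [(0, 0) (31, 0) (31, 68) (0, 68)]
2. ⊥bis P5·P0 via (8.36,45.24): [(0, 47.9846) (0, 0) (31, 0) (31, 37.8074)]  |A|=1329.775
3. ⊥bis P5·P1 via (6.34,15.685): [(0, 47.9846) (0, 13.067) (31, 25.8678) (31, 37.8074)]  |A|=726.2849
4. ⊥bis P5·P2 via (6.785,27.235): [(1.723, 47.4189) (0, 47.9846) (0, 13.067) (9.3681, 16.9354)]  |A|=187.6545
5. ⊥bis P5·P3 via (3.34,16.06): [(1.723, 47.4189) (0, 47.9846) (0, 15.6321) (9.0064, 16.786) (9.3681, 16.9354)]  |A|=176.1037
6. ⊥bis P5·P4 via (6.48,36.645): [(4.1849, 37.6025) (0, 39.3483) (0, 15.6321) (9.0064, 16.786) (9.3681, 16.9354)]  |A|=150.2722
7. ⊥bis P5·P6 via (4.19,18.015): [(8.7914, 19.2348) (4.1849, 37.6025) (0, 39.3483) (0, 16.9043)]  |A|=133.0697
8. ⊥bis P5·P7 via (6.07,28.98): [(8.7914, 19.2348) (6.4923, 28.402) (0, 37.2874) (0, 16.9043)]  |A|=109.1423
9. ⊥bis P5·P8 via (3.885,27.23): [(8.7914, 19.2348) (8.6247, 19.8996) (0, 33.2386) (0, 16.9043)]  |A|=73.5555
10. ⊥bis P5·P9 via (3.115,21.8): [(6.8038, 22.7157) (0, 33.2386) (0, 21.0267)]  |A|=41.5437
11. canonical 3-gon: [(6.8038, 22.7157) (0, 33.2386) (0, 21.0267)]
12. shoelace: 41.5437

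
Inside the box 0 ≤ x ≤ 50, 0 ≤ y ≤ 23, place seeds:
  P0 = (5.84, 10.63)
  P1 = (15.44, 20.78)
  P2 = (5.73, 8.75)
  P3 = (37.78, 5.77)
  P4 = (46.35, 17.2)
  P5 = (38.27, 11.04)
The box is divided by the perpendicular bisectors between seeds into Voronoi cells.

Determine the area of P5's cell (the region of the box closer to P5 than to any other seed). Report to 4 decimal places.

1. box [0,50]×[0,23]: [(0, 0) (50, 0) (50, 23) (0, 23)]
2. ⊥bis P5·P0 via (22.055,10.835): [(22.192, 0) (50, 0) (50, 23) (21.9012, 23)]  |A|=642.9284
3. ⊥bis P5·P1 via (26.855,15.91): [(22.1308, 4.8368) (22.192, 0) (50, 0) (50, 23) (29.8798, 23)]  |A|=570.4699
4. ⊥bis P5·P2 via (22,9.895): [(22.3241, 5.2898) (22.6964, 0) (50, 0) (50, 23) (29.8798, 23)]  |A|=568.6546
5. ⊥bis P5·P3 via (38.025,8.405): [(24.2015, 9.6903) (50, 7.2916) (50, 23) (29.8798, 23)]  |A|=336.5239
6. ⊥bis P5·P4 via (42.31,14.12): [(24.2015, 9.6903) (47.3263, 7.5402) (35.5401, 23) (29.8798, 23)]  |A|=203.7503
7. canonical 4-gon: [(24.2015, 9.6903) (47.3263, 7.5402) (35.5401, 23) (29.8798, 23)]
8. shoelace: 203.7503

Area of P5's cell: 203.7503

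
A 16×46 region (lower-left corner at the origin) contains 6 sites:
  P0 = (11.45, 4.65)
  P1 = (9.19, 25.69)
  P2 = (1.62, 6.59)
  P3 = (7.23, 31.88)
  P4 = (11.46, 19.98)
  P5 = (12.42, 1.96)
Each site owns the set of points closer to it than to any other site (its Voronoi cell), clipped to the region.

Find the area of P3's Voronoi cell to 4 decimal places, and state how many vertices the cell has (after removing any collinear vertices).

1. box [0,16]×[0,46]: [(0, 0) (16, 0) (16, 46) (0, 46)]
2. ⊥bis P3·P0 via (9.34,18.265): [(0, 16.8175) (16, 19.2971) (16, 46) (0, 46)]  |A|=447.0827
3. ⊥bis P3·P1 via (8.21,28.785): [(0, 26.1854) (16, 31.2516) (16, 46) (0, 46)]  |A|=276.5039
4. ⊥bis P3·P2 via (4.425,19.235): [(0, 26.1854) (16, 31.2516) (16, 46) (0, 46)]  |A|=276.5039
5. ⊥bis P3·P4 via (9.345,25.93): [(0, 26.1854) (16, 31.2516) (16, 46) (0, 46)]  |A|=276.5039
6. ⊥bis P3·P5 via (9.825,16.92): [(0, 26.1854) (16, 31.2516) (16, 46) (0, 46)]  |A|=276.5039
7. canonical 4-gon: [(0, 26.1854) (16, 31.2516) (16, 46) (0, 46)]
8. shoelace: 276.5039

Area of P3's cell: 276.5039 (4 vertices)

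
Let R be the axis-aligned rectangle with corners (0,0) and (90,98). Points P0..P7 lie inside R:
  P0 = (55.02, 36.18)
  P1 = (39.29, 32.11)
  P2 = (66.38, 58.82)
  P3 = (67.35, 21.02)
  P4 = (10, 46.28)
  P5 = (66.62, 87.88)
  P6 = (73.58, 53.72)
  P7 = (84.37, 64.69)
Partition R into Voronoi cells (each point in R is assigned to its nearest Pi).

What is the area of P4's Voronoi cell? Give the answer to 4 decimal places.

1. box [0,90]×[0,98]: [(0, 0) (90, 0) (90, 98) (0, 98)]
2. ⊥bis P4·P0 via (32.51,41.23): [(0, 0) (23.2603, 0) (45.2461, 98) (0, 98)]  |A|=3356.8095
3. ⊥bis P4·P1 via (24.645,39.195): [(0, 0) (5.6831, 0) (38.4598, 67.7508) (45.2461, 98) (0, 98)]  |A|=2761.3772
4. ⊥bis P4·P2 via (38.19,52.55): [(0, 0) (5.6831, 0) (35.9589, 62.5812) (28.081, 98) (0, 98)]  |A|=2437.1107
5. ⊥bis P4·P3 via (38.675,33.65): [(0, 0) (5.6831, 0) (35.9589, 62.5812) (28.081, 98) (0, 98)]  |A|=2437.1107
6. ⊥bis P4·P5 via (38.31,67.08): [(0, 0) (5.6831, 0) (35.9589, 62.5812) (33.5031, 73.6225) (15.5924, 98) (0, 98)]  |A|=2284.8895
7. ⊥bis P4·P6 via (41.79,50): [(0, 0) (5.6831, 0) (35.9589, 62.5812) (33.5031, 73.6225) (15.5924, 98) (0, 98)]  |A|=2284.8895
8. ⊥bis P4·P7 via (47.185,55.485): [(0, 0) (5.6831, 0) (35.9589, 62.5812) (33.5031, 73.6225) (15.5924, 98) (0, 98)]  |A|=2284.8895
9. canonical 6-gon: [(0, 0) (5.6831, 0) (35.9589, 62.5812) (33.5031, 73.6225) (15.5924, 98) (0, 98)]
10. shoelace: 2284.8895

Area of P4's cell: 2284.8895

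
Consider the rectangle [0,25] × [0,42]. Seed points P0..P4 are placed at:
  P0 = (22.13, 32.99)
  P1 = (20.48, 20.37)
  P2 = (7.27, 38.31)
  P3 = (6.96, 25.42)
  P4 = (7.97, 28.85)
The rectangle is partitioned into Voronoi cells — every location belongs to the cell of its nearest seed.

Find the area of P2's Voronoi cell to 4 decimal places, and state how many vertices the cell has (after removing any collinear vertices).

1. box [0,25]×[0,42]: [(0, 0) (25, 0) (25, 42) (0, 42)]
2. ⊥bis P2·P0 via (14.7,35.65): [(0, 0) (1.937, 0) (16.9734, 42) (0, 42)]  |A|=397.1176
3. ⊥bis P2·P1 via (13.875,29.34): [(0, 19.1232) (11.9276, 27.906) (16.9734, 42) (0, 42)]  |A|=256.0433
4. ⊥bis P2·P3 via (7.115,31.865): [(0, 32.0361) (13.2918, 31.7165) (16.9734, 42) (0, 42)]  |A|=153.4919
5. ⊥bis P2·P4 via (7.62,33.58): [(0, 33.0162) (14.1314, 34.0618) (16.9734, 42) (0, 42)]  |A|=130.846
6. canonical 4-gon: [(0, 33.0162) (14.1314, 34.0618) (16.9734, 42) (0, 42)]
7. shoelace: 130.846

Area of P2's cell: 130.8460 (4 vertices)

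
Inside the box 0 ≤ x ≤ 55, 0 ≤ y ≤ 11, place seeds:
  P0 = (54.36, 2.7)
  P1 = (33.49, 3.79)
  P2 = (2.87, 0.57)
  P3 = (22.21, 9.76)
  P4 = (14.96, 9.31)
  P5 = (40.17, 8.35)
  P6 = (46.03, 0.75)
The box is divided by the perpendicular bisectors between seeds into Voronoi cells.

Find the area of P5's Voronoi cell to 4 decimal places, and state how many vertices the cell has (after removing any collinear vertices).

1. box [0,55]×[0,11]: [(0, 0) (55, 0) (55, 11) (0, 11)]
2. ⊥bis P5·P0 via (47.265,5.525): [(0, 0) (45.0651, 0) (49.445, 11) (0, 11)]  |A|=519.8055
3. ⊥bis P5·P1 via (36.83,6.07): [(40.9736, 0) (45.0651, 0) (49.445, 11) (33.4646, 11)]  |A|=110.3954
4. ⊥bis P5·P2 via (21.52,4.46): [(40.9736, 0) (45.0651, 0) (49.445, 11) (33.4646, 11)]  |A|=110.3954
5. ⊥bis P5·P3 via (31.19,9.055): [(40.9736, 0) (45.0651, 0) (49.445, 11) (33.4646, 11)]  |A|=110.3954
6. ⊥bis P5·P4 via (27.565,8.83): [(40.9736, 0) (45.0651, 0) (49.445, 11) (33.4646, 11)]  |A|=110.3954
7. ⊥bis P5·P6 via (43.1,4.55): [(39.6719, 1.9068) (48.55, 8.7522) (49.445, 11) (33.4646, 11)]  |A|=79.571
8. canonical 4-gon: [(39.6719, 1.9068) (48.55, 8.7522) (49.445, 11) (33.4646, 11)]
9. shoelace: 79.571

Area of P5's cell: 79.5710 (4 vertices)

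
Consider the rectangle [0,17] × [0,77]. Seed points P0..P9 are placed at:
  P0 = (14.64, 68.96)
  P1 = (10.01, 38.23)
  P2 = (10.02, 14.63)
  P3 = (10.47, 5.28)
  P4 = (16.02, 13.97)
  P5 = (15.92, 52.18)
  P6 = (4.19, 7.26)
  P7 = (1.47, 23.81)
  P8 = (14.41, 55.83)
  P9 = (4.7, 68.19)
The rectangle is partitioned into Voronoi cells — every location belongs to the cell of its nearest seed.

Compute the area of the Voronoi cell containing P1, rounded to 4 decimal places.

Area of P1's cell: 295.4798

1. box [0,17]×[0,77]: [(0, 0) (17, 0) (17, 77) (0, 77)]
2. ⊥bis P1·P0 via (12.325,53.595): [(0, 55.452) (0, 0) (17, 0) (17, 52.8906)]  |A|=920.9121
3. ⊥bis P1·P2 via (10.015,26.43): [(0, 55.452) (0, 26.4258) (17, 26.433) (17, 52.8906)]  |A|=471.613
4. ⊥bis P1·P3 via (10.24,21.755): [(0, 55.452) (0, 26.4258) (17, 26.433) (17, 52.8906)]  |A|=471.613
5. ⊥bis P1·P4 via (13.015,26.1): [(0, 55.452) (0, 26.4258) (14.3545, 26.4318) (17, 27.0872) (17, 52.8906)]  |A|=470.7476
6. ⊥bis P1·P5 via (12.965,45.205): [(0, 50.6977) (0, 26.4258) (14.3545, 26.4318) (17, 27.0872) (17, 43.4955)]  |A|=350.4781
7. ⊥bis P1·P6 via (7.1,22.745): [(0, 50.6977) (0, 26.4258) (14.3545, 26.4318) (17, 27.0872) (17, 43.4955)]  |A|=350.4781
8. ⊥bis P1·P7 via (5.74,31.02): [(0, 50.6977) (0, 34.4194) (13.4878, 26.4315) (14.3545, 26.4318) (17, 27.0872) (17, 43.4955)]  |A|=296.5695
9. ⊥bis P1·P8 via (12.21,47.03): [(3.5426, 49.1968) (0, 50.0825) (0, 34.4194) (13.4878, 26.4315) (14.3545, 26.4318) (17, 27.0872) (17, 43.4955)]  |A|=295.4798
10. ⊥bis P1·P9 via (7.355,53.21): [(3.5426, 49.1968) (0, 50.0825) (0, 34.4194) (13.4878, 26.4315) (14.3545, 26.4318) (17, 27.0872) (17, 43.4955)]  |A|=295.4798
11. canonical 7-gon: [(3.5426, 49.1968) (0, 50.0825) (0, 34.4194) (13.4878, 26.4315) (14.3545, 26.4318) (17, 27.0872) (17, 43.4955)]
12. shoelace: 295.4798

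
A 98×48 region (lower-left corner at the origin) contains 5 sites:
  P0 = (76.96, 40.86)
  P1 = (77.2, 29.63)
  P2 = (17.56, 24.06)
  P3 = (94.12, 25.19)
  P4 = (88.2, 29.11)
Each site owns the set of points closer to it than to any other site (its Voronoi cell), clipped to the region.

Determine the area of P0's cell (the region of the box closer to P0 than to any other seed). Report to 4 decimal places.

1. box [0,98]×[0,48]: [(0, 0) (98, 0) (98, 48) (0, 48)]
2. ⊥bis P0·P1 via (77.08,35.245): [(0, 33.5977) (98, 35.6921) (98, 48) (0, 48)]  |A|=1308.8005
3. ⊥bis P0·P2 via (47.26,32.46): [(46.6562, 34.5948) (98, 35.6921) (98, 48) (42.8648, 48)]  |A|=685.5161
4. ⊥bis P0·P3 via (85.54,33.025): [(46.6562, 34.5948) (87.776, 35.4736) (98, 46.6698) (98, 48) (42.8648, 48)]  |A|=629.3981
5. ⊥bis P0·P4 via (82.58,34.985): [(46.6562, 34.5948) (82.9837, 35.3712) (96.1855, 48) (42.8648, 48)]  |A|=581.6492
6. canonical 4-gon: [(46.6562, 34.5948) (82.9837, 35.3712) (96.1855, 48) (42.8648, 48)]
7. shoelace: 581.6492

Area of P0's cell: 581.6492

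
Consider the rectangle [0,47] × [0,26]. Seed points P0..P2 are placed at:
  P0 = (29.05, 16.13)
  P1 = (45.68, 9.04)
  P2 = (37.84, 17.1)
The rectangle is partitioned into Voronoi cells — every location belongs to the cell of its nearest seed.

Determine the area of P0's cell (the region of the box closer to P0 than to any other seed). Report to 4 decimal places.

Area of P0's cell: 869.9254

1. box [0,47]×[0,26]: [(0, 0) (47, 0) (47, 26) (0, 26)]
2. ⊥bis P0·P1 via (37.365,12.585): [(0, 0) (31.9995, 0) (43.0843, 26) (0, 26)]  |A|=976.0902
3. ⊥bis P0·P2 via (33.445,16.615): [(0, 0) (31.9995, 0) (34.6043, 6.1096) (32.4093, 26) (0, 26)]  |A|=869.9254
4. canonical 5-gon: [(0, 0) (31.9995, 0) (34.6043, 6.1096) (32.4093, 26) (0, 26)]
5. shoelace: 869.9254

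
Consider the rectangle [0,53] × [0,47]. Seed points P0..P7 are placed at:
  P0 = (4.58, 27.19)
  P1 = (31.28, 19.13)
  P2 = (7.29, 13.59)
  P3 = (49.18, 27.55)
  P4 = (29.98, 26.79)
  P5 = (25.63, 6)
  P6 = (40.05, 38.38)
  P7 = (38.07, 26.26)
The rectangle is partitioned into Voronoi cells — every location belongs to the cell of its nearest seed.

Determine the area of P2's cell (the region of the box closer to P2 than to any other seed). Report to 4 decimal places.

1. box [0,53]×[0,47]: [(0, 0) (53, 0) (53, 47) (0, 47)]
2. ⊥bis P2·P0 via (5.935,20.39): [(0, 19.2074) (0, 0) (53, 0) (53, 29.7684)]  |A|=1297.8576
3. ⊥bis P2·P1 via (19.285,16.36): [(17.808, 22.7559) (0, 19.2074) (0, 0) (23.063, 0)]  |A|=433.4318
4. ⊥bis P2·P3 via (28.235,20.57): [(17.808, 22.7559) (0, 19.2074) (0, 0) (23.063, 0)]  |A|=433.4318
5. ⊥bis P2·P4 via (18.635,20.19): [(18.2462, 20.8583) (17.2114, 22.637) (0, 19.2074) (0, 0) (23.063, 0)]  |A|=432.8398
6. ⊥bis P2·P5 via (16.46,9.795): [(19.2463, 16.5276) (18.2462, 20.8583) (17.2114, 22.637) (0, 19.2074) (0, 0) (12.4063, 0)]  |A|=344.7751
7. ⊥bis P2·P6 via (23.67,25.985): [(19.2463, 16.5276) (18.2462, 20.8583) (17.2114, 22.637) (0, 19.2074) (0, 0) (12.4063, 0)]  |A|=344.7751
8. ⊥bis P2·P7 via (22.68,19.925): [(19.2463, 16.5276) (18.2462, 20.8583) (17.2114, 22.637) (0, 19.2074) (0, 0) (12.4063, 0)]  |A|=344.7751
9. canonical 6-gon: [(19.2463, 16.5276) (18.2462, 20.8583) (17.2114, 22.637) (0, 19.2074) (0, 0) (12.4063, 0)]
10. shoelace: 344.7751

Area of P2's cell: 344.7751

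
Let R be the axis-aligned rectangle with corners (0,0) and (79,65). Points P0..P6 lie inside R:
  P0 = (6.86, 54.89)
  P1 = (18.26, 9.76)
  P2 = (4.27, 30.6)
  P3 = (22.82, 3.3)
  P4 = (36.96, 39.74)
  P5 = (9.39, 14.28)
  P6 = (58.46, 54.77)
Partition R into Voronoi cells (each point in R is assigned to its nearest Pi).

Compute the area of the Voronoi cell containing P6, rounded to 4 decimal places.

1. box [0,79]×[0,65]: [(0, 0) (79, 0) (79, 65) (0, 65)]
2. ⊥bis P6·P0 via (32.66,54.83): [(32.5325, 0) (79, 0) (79, 65) (32.6837, 65)]  |A|=3015.4755
3. ⊥bis P6·P1 via (38.36,32.265): [(32.6194, 37.3921) (74.4856, 0) (79, 0) (79, 65) (32.6837, 65)]  |A|=2231.1189
4. ⊥bis P6·P2 via (31.365,42.685): [(32.6252, 39.8596) (34.4583, 35.7498) (74.4856, 0) (79, 0) (79, 65) (32.6837, 65)]  |A|=2228.8455
5. ⊥bis P6·P3 via (40.64,29.035): [(32.6252, 39.8596) (34.4583, 35.7498) (46.5877, 24.9166) (79, 2.4729) (79, 65) (32.6837, 65)]  |A|=2132.5268
6. ⊥bis P6·P4 via (47.71,47.255): [(79, 2.4955) (79, 65) (35.305, 65)]  |A|=1365.5664
7. ⊥bis P6·P5 via (33.925,34.525): [(79, 2.4955) (79, 65) (35.305, 65)]  |A|=1365.5664
8. canonical 3-gon: [(79, 2.4955) (79, 65) (35.305, 65)]
9. shoelace: 1365.5664

Area of P6's cell: 1365.5664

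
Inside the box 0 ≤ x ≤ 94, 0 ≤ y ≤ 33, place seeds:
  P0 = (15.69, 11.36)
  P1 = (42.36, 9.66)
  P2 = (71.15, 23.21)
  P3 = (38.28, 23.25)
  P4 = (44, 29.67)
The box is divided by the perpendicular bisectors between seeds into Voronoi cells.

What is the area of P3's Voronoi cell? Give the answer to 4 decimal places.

Area of P3's cell: 336.2323

1. box [0,94]×[0,33]: [(0, 0) (94, 0) (94, 33) (0, 33)]
2. ⊥bis P3·P0 via (26.985,17.305): [(36.0933, 0) (94, 0) (94, 33) (18.7241, 33)]  |A|=2197.5128
3. ⊥bis P3·P1 via (40.32,16.455): [(29.191, 13.1138) (94, 32.5708) (94, 33) (18.7241, 33)]  |A|=762.3808
4. ⊥bis P3·P2 via (54.715,23.23): [(29.191, 13.1138) (54.712, 20.7758) (54.7269, 33) (18.7241, 33)]  |A|=513.909
5. ⊥bis P3·P4 via (41.14,26.46): [(29.191, 13.1138) (49.3325, 19.1607) (33.7997, 33) (18.7241, 33)]  |A|=336.2323
6. canonical 4-gon: [(29.191, 13.1138) (49.3325, 19.1607) (33.7997, 33) (18.7241, 33)]
7. shoelace: 336.2323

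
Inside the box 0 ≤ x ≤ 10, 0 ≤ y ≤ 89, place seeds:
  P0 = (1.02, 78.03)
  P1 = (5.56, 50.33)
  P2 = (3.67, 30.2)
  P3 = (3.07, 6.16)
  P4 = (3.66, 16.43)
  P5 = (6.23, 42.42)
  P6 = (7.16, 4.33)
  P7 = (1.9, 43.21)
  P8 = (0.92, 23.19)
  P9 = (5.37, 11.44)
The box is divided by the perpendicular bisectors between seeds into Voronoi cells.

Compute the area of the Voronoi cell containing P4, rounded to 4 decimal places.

1. box [0,10]×[0,89]: [(0, 0) (10, 0) (10, 89) (0, 89)]
2. ⊥bis P4·P0 via (2.34,47.23): [(0, 47.1297) (0, 0) (10, 0) (10, 47.5583)]  |A|=473.44
3. ⊥bis P4·P1 via (4.61,33.38): [(0, 33.6384) (0, 0) (10, 0) (10, 33.0779)]  |A|=333.5814
4. ⊥bis P4·P2 via (3.665,23.315): [(0, 23.3177) (0, 0) (10, 0) (10, 23.3104)]  |A|=233.1403
5. ⊥bis P4·P3 via (3.365,11.295): [(0, 23.3177) (0, 11.4883) (10, 10.9138) (10, 23.3104)]  |A|=121.1296
6. ⊥bis P4·P5 via (4.945,29.425): [(0, 23.3177) (0, 11.4883) (10, 10.9138) (10, 23.3104)]  |A|=121.1296
7. ⊥bis P4·P6 via (5.41,10.38): [(0, 23.3177) (0, 11.4883) (7.7103, 11.0454) (10, 11.7077) (10, 23.3104)]  |A|=120.2207
8. ⊥bis P4·P7 via (2.78,29.82): [(0, 23.3177) (0, 11.4883) (7.7103, 11.0454) (10, 11.7077) (10, 23.3104)]  |A|=120.2207
9. ⊥bis P4·P8 via (2.29,19.81): [(0, 18.8818) (0, 11.4883) (7.7103, 11.0454) (10, 11.7077) (10, 22.9351)]  |A|=96.1647
10. ⊥bis P4·P9 via (4.515,13.935): [(0, 18.8818) (0, 12.3878) (10, 15.8146) (10, 22.9351)]  |A|=68.0723
11. canonical 4-gon: [(0, 18.8818) (0, 12.3878) (10, 15.8146) (10, 22.9351)]
12. shoelace: 68.0723

Area of P4's cell: 68.0723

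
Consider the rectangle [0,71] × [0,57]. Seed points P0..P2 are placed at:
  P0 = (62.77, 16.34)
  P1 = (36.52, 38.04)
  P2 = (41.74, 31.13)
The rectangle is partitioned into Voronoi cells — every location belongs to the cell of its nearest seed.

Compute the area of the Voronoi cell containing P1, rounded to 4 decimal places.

Area of P1's cell: 1787.9861

1. box [0,71]×[0,57]: [(0, 0) (71, 0) (71, 57) (0, 57)]
2. ⊥bis P1·P0 via (49.645,27.19): [(0, 0) (27.1679, 0) (71, 53.0227) (71, 57) (0, 57)]  |A|=2884.9536
3. ⊥bis P1·P2 via (39.13,34.585): [(0, 5.0251) (68.802, 57) (0, 57)]  |A|=1787.9861
4. canonical 3-gon: [(0, 5.0251) (68.802, 57) (0, 57)]
5. shoelace: 1787.9861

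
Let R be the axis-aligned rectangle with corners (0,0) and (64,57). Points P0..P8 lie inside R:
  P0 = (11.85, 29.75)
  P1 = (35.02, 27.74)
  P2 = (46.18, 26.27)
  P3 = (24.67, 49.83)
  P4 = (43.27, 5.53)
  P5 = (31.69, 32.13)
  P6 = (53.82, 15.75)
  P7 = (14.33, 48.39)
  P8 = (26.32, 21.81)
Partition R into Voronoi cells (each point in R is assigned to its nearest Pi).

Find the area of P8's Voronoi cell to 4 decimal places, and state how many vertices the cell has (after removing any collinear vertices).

Area of P8's cell: 515.1922 (5 vertices)

1. box [0,64]×[0,57]: [(0, 0) (64, 0) (64, 57) (0, 57)]
2. ⊥bis P8·P0 via (19.085,25.78): [(4.939, 0) (64, 0) (64, 57) (36.2161, 57)]  |A|=2475.0812
3. ⊥bis P8·P1 via (30.67,24.775): [(23.9463, 34.6394) (4.939, 0) (47.5569, 0)]  |A|=738.1292
4. ⊥bis P8·P2 via (36.25,24.04): [(38.7457, 12.9271) (23.9463, 34.6394) (4.939, 0) (41.6487, 0)]  |A|=699.9416
5. ⊥bis P8·P3 via (25.495,35.82): [(38.7457, 12.9271) (23.9463, 34.6394) (4.939, 0) (41.6487, 0)]  |A|=699.9416
6. ⊥bis P8·P4 via (34.795,13.67): [(36.8096, 15.7675) (23.9463, 34.6394) (4.939, 0) (21.6653, 0)]  |A|=534.0069
7. ⊥bis P8·P5 via (29.005,26.97): [(36.8096, 15.7675) (29.2667, 26.8338) (21.7963, 30.7211) (4.939, 0) (21.6653, 0)]  |A|=515.1922
8. ⊥bis P8·P6 via (40.07,18.78): [(36.8096, 15.7675) (29.2667, 26.8338) (21.7963, 30.7211) (4.939, 0) (21.6653, 0)]  |A|=515.1922
9. ⊥bis P8·P7 via (20.325,35.1): [(36.8096, 15.7675) (29.2667, 26.8338) (21.7963, 30.7211) (4.939, 0) (21.6653, 0)]  |A|=515.1922
10. canonical 5-gon: [(36.8096, 15.7675) (29.2667, 26.8338) (21.7963, 30.7211) (4.939, 0) (21.6653, 0)]
11. shoelace: 515.1922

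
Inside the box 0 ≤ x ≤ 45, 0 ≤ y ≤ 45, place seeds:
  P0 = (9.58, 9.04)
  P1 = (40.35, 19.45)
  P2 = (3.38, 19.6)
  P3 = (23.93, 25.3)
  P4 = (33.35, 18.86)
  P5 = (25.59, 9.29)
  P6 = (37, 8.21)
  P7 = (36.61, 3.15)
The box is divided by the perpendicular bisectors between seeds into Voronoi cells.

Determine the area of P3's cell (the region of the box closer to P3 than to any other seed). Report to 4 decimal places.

Area of P3's cell: 629.6513

1. box [0,45]×[0,45]: [(0, 0) (45, 0) (45, 45) (0, 45)]
2. ⊥bis P3·P0 via (16.755,17.17): [(0, 31.9569) (36.2103, 0) (45, 0) (45, 45) (0, 45)]  |A|=1446.4156
3. ⊥bis P3·P1 via (32.14,22.375): [(0, 31.9569) (27.0489, 8.0852) (40.2007, 45) (0, 45)]  |A|=918.4007
4. ⊥bis P3·P2 via (13.655,22.45): [(14.5894, 19.0812) (27.0489, 8.0852) (40.2007, 45) (7.4003, 45)]  |A|=727.352
5. ⊥bis P3·P4 via (28.64,22.08): [(14.5894, 19.0812) (22.074, 12.4758) (35.7294, 32.4499) (40.2007, 45) (7.4003, 45)]  |A|=647.6901
6. ⊥bis P3·P5 via (24.76,17.295): [(14.5894, 19.0812) (17.4699, 16.5391) (25.4152, 17.3629) (35.7294, 32.4499) (40.2007, 45) (7.4003, 45)]  |A|=629.6513
7. ⊥bis P3·P6 via (30.465,16.755): [(14.5894, 19.0812) (17.4699, 16.5391) (25.4152, 17.3629) (35.7294, 32.4499) (40.2007, 45) (7.4003, 45)]  |A|=629.6513
8. ⊥bis P3·P7 via (30.27,14.225): [(14.5894, 19.0812) (17.4699, 16.5391) (25.4152, 17.3629) (35.7294, 32.4499) (40.2007, 45) (7.4003, 45)]  |A|=629.6513
9. canonical 6-gon: [(14.5894, 19.0812) (17.4699, 16.5391) (25.4152, 17.3629) (35.7294, 32.4499) (40.2007, 45) (7.4003, 45)]
10. shoelace: 629.6513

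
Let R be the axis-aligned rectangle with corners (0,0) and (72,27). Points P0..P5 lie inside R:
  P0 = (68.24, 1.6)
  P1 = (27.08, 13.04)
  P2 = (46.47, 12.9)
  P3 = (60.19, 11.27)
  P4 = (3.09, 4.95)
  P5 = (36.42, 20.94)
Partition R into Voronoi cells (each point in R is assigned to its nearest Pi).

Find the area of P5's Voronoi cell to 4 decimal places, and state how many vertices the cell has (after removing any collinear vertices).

1. box [0,72]×[0,27]: [(0, 0) (72, 0) (72, 27) (0, 27)]
2. ⊥bis P5·P0 via (52.33,11.27): [(0, 0) (45.4802, 0) (61.8906, 27) (0, 27)]  |A|=1449.5053
3. ⊥bis P5·P1 via (31.75,16.99): [(45.7479, 0.4406) (61.8906, 27) (23.2833, 27)]  |A|=512.6943
4. ⊥bis P5·P2 via (41.445,16.92): [(36.7612, 11.0653) (49.509, 27) (23.2833, 27)]  |A|=208.9492
5. ⊥bis P5·P3 via (48.305,16.105): [(36.7612, 11.0653) (49.509, 27) (23.2833, 27)]  |A|=208.9492
6. ⊥bis P5·P4 via (19.755,12.945): [(36.7612, 11.0653) (49.509, 27) (23.2833, 27)]  |A|=208.9492
7. canonical 3-gon: [(36.7612, 11.0653) (49.509, 27) (23.2833, 27)]
8. shoelace: 208.9492

Area of P5's cell: 208.9492 (3 vertices)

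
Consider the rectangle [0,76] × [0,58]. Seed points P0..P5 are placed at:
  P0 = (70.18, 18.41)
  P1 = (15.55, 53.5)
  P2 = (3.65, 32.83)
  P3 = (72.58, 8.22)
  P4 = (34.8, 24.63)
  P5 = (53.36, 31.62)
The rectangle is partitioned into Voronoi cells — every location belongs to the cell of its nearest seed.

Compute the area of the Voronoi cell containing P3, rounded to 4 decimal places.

Area of P3's cell: 308.5003

1. box [0,76]×[0,58]: [(0, 0) (76, 0) (76, 58) (0, 58)]
2. ⊥bis P3·P0 via (71.38,13.315): [(14.8467, 0) (76, 0) (76, 14.4031)]  |A|=440.3991
3. ⊥bis P3·P1 via (44.065,30.86): [(20.648, 1.3663) (19.5631, 0) (76, 0) (76, 14.4031)]  |A|=437.177
4. ⊥bis P3·P2 via (38.115,20.525): [(32.2504, 4.099) (30.787, 0) (76, 0) (76, 14.4031)]  |A|=407.7295
5. ⊥bis P3·P4 via (53.69,16.425): [(50.1693, 8.3193) (46.5557, 0) (76, 0) (76, 14.4031)]  |A|=308.5003
6. ⊥bis P3·P5 via (62.97,19.92): [(50.1693, 8.3193) (46.5557, 0) (76, 0) (76, 14.4031)]  |A|=308.5003
7. canonical 4-gon: [(50.1693, 8.3193) (46.5557, 0) (76, 0) (76, 14.4031)]
8. shoelace: 308.5003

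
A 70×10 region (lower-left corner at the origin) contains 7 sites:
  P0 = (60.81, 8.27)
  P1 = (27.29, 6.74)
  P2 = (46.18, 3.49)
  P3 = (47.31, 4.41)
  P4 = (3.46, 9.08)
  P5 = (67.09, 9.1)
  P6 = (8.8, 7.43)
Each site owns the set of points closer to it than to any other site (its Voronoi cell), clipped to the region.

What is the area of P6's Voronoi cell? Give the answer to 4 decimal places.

1. box [0,70]×[0,10]: [(0, 0) (70, 0) (70, 10) (0, 10)]
2. ⊥bis P6·P0 via (34.805,7.85): [(0, 0) (34.9318, 0) (34.7703, 10) (0, 10)]  |A|=348.5103
3. ⊥bis P6·P1 via (18.045,7.085): [(0, 0) (17.7806, 0) (18.1538, 10) (0, 10)]  |A|=179.6719
4. ⊥bis P6·P2 via (27.49,5.46): [(0, 0) (17.7806, 0) (18.1538, 10) (0, 10)]  |A|=179.6719
5. ⊥bis P6·P3 via (28.055,5.92): [(0, 0) (17.7806, 0) (18.1538, 10) (0, 10)]  |A|=179.6719
6. ⊥bis P6·P4 via (6.13,8.255): [(3.5793, 0) (17.7806, 0) (18.1538, 10) (6.6692, 10)]  |A|=128.4295
7. ⊥bis P6·P5 via (37.945,8.265): [(3.5793, 0) (17.7806, 0) (18.1538, 10) (6.6692, 10)]  |A|=128.4295
8. canonical 4-gon: [(3.5793, 0) (17.7806, 0) (18.1538, 10) (6.6692, 10)]
9. shoelace: 128.4295

Area of P6's cell: 128.4295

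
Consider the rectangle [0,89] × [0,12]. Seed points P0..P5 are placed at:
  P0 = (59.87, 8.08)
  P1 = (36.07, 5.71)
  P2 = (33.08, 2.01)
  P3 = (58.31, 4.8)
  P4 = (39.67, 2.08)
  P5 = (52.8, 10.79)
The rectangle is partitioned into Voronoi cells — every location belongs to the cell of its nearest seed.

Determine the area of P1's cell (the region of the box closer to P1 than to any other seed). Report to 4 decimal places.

Area of P1's cell: 100.4282

1. box [0,89]×[0,12]: [(0, 0) (89, 0) (89, 12) (0, 12)]
2. ⊥bis P1·P0 via (47.97,6.895): [(0, 0) (48.6566, 0) (47.4616, 12) (0, 12)]  |A|=576.7095
3. ⊥bis P1·P2 via (34.575,3.86): [(39.3516, 0) (48.6566, 0) (47.4616, 12) (24.5021, 12)]  |A|=193.5874
4. ⊥bis P1·P3 via (47.19,5.255): [(39.3516, 0) (46.975, 0) (47.4647, 11.9691) (47.4616, 12) (24.5021, 12)]  |A|=183.5237
5. ⊥bis P1·P4 via (37.87,3.895): [(36.3711, 2.4085) (46.0425, 12) (24.5021, 12)]  |A|=103.3023
6. ⊥bis P1·P5 via (44.435,8.25): [(36.3711, 2.4085) (43.9319, 9.9068) (43.2963, 12) (24.5021, 12)]  |A|=100.4282
7. canonical 4-gon: [(36.3711, 2.4085) (43.9319, 9.9068) (43.2963, 12) (24.5021, 12)]
8. shoelace: 100.4282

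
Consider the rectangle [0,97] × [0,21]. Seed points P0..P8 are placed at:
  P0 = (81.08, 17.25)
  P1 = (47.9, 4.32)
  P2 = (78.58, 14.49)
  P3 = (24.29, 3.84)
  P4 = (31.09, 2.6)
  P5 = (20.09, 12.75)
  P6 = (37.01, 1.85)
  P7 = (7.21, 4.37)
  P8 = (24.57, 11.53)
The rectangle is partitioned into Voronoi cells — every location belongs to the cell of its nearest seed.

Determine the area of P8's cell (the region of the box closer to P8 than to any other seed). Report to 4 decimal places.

Area of P8's cell: 174.1248

1. box [0,97]×[0,21]: [(0, 0) (97, 0) (97, 21) (0, 21)]
2. ⊥bis P8·P0 via (52.825,14.39): [(0, 0) (54.2816, 0) (52.1559, 21) (0, 21)]  |A|=1117.5937
3. ⊥bis P8·P1 via (36.235,7.925): [(0, 0) (33.7858, 0) (40.2758, 21) (0, 21)]  |A|=777.6466
4. ⊥bis P8·P2 via (51.575,13.01): [(0, 0) (33.7858, 0) (40.2758, 21) (0, 21)]  |A|=777.6466
5. ⊥bis P8·P3 via (24.43,7.685): [(0, 8.5745) (36.0303, 7.2626) (40.2758, 21) (0, 21)]  |A|=500.4885
6. ⊥bis P8·P4 via (27.83,7.065): [(0, 8.5745) (28.4773, 7.5376) (38.3409, 14.7393) (40.2758, 21) (0, 21)]  |A|=471.9354
7. ⊥bis P8·P5 via (22.33,12.14): [(21.1493, 7.8045) (28.4773, 7.5376) (38.3409, 14.7393) (40.2758, 21) (24.7428, 21)]  |A|=177.2929
8. ⊥bis P8·P6 via (30.79,6.69): [(21.1493, 7.8045) (28.4773, 7.5376) (35.3597, 12.5626) (39.1891, 17.4839) (40.2758, 21) (24.7428, 21)]  |A|=174.1248
9. ⊥bis P8·P7 via (15.89,7.95): [(21.1493, 7.8045) (28.4773, 7.5376) (35.3597, 12.5626) (39.1891, 17.4839) (40.2758, 21) (24.7428, 21)]  |A|=174.1248
10. canonical 6-gon: [(21.1493, 7.8045) (28.4773, 7.5376) (35.3597, 12.5626) (39.1891, 17.4839) (40.2758, 21) (24.7428, 21)]
11. shoelace: 174.1248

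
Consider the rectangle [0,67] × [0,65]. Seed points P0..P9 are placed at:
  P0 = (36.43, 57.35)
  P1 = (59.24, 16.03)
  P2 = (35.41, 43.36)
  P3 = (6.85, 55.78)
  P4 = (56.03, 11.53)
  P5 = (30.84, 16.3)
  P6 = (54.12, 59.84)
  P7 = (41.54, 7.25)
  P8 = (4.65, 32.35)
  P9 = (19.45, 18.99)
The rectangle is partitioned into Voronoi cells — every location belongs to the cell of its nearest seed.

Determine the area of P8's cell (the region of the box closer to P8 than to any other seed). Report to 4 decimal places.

Area of P8's cell: 402.6281

1. box [0,67]×[0,65]: [(0, 0) (67, 0) (67, 65) (0, 65)]
2. ⊥bis P8·P0 via (20.54,44.85): [(0, 0) (55.8216, 0) (4.6888, 65) (0, 65)]  |A|=1966.5899
3. ⊥bis P8·P1 via (31.945,24.19): [(0, 0) (24.7133, 0) (33.2799, 28.6551) (4.6888, 65) (0, 65)]  |A|=1520.8835
4. ⊥bis P8·P2 via (20.03,37.855): [(0, 0) (24.7133, 0) (28.7484, 13.4974) (15.0102, 51.8795) (4.6888, 65) (0, 65)]  |A|=1329.7996
5. ⊥bis P8·P3 via (5.75,44.065): [(0, 44.6049) (0, 0) (24.7133, 0) (28.7484, 13.4974) (18.2266, 42.8935)]  |A|=1066.8329
6. ⊥bis P8·P4 via (30.34,21.94): [(0, 44.6049) (0, 0) (21.4496, 0) (27.8903, 15.8946) (18.2266, 42.8935)]  |A|=1030.2679
7. ⊥bis P8·P5 via (17.745,24.325): [(0, 44.6049) (0, 0) (2.8379, 0) (22.2447, 31.6675) (18.2266, 42.8935)]  |A|=639.9137
8. ⊥bis P8·P6 via (29.385,46.095): [(0, 44.6049) (0, 0) (2.8379, 0) (22.2447, 31.6675) (18.2266, 42.8935)]  |A|=639.9137
9. ⊥bis P8·P7 via (23.095,19.8): [(0, 44.6049) (0, 0) (2.8379, 0) (22.2447, 31.6675) (18.2266, 42.8935)]  |A|=639.9137
10. ⊥bis P8·P9 via (12.05,25.67): [(0, 44.6049) (0, 12.3212) (20.8873, 35.4598) (18.2266, 42.8935)]  |A|=402.6281
11. canonical 4-gon: [(0, 44.6049) (0, 12.3212) (20.8873, 35.4598) (18.2266, 42.8935)]
12. shoelace: 402.6281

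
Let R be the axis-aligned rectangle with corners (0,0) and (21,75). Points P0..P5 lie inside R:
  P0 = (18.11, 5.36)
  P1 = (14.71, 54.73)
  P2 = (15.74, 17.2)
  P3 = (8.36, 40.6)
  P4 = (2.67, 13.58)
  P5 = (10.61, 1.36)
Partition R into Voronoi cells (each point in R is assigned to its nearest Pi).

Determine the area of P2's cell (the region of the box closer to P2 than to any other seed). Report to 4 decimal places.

1. box [0,21]×[0,75]: [(0, 0) (21, 0) (21, 75) (0, 75)]
2. ⊥bis P2·P0 via (16.925,11.28): [(0, 7.8921) (21, 12.0957) (21, 75) (0, 75)]  |A|=1365.1278
3. ⊥bis P2·P1 via (15.225,35.965): [(0, 35.5472) (0, 7.8921) (21, 12.0957) (21, 36.1235)]  |A|=542.6696
4. ⊥bis P2·P3 via (12.05,28.9): [(0, 25.0996) (0, 7.8921) (21, 12.0957) (21, 31.7227)]  |A|=386.762
5. ⊥bis P2·P4 via (9.205,15.39): [(5.9923, 26.9895) (10.6891, 10.0318) (21, 12.0957) (21, 31.7227)]  |A|=239.5501
6. ⊥bis P2·P5 via (13.175,9.28): [(5.9923, 26.9895) (10.6728, 10.0904) (10.7909, 10.0521) (21, 12.0957) (21, 31.7227)]  |A|=239.5469
7. canonical 5-gon: [(5.9923, 26.9895) (10.6728, 10.0904) (10.7909, 10.0521) (21, 12.0957) (21, 31.7227)]
8. shoelace: 239.5469

Area of P2's cell: 239.5469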